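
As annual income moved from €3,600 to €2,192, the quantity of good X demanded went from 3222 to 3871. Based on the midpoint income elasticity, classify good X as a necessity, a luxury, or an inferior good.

%ΔQ = (3871 − 3222)/[(3222+3871)/2] = 649/3546.5 ≈ 0.1830.
%ΔI = (2,192 − 3,600)/[(3,600+2,192)/2] = -1408/2896 ≈ -0.4862.
E_I = %ΔQ/%ΔI ≈ -0.376.
E_I < 0: inferior good.

inferior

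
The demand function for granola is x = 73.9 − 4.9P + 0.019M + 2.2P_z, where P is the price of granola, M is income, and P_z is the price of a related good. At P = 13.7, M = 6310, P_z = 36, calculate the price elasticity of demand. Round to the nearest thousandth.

At the given point, x = 73.9 − 4.9(13.7) + 0.019(6310) + 2.2(36) = 73.9 − 67.13 + 119.89 + 79.2 = 205.86.
∂x/∂P = −4.9, so E_p = (−4.9)·(13.7/205.86) ≈ -0.326.
|E_p| < 1: demand is inelastic.

-0.326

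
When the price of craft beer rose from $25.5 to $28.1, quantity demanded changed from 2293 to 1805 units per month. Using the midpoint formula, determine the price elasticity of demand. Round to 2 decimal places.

-2.45

%ΔQ = (1805 − 2293)/[(2293 + 1805)/2] = -488/2049 ≈ -0.2382.
%ΔP = (28.1 − 25.5)/[(25.5 + 28.1)/2] = 2.6/26.8 ≈ 0.0970.
Arc elasticity E = %ΔQ/%ΔP ≈ -0.2382/0.0970 ≈ -2.45.
|E| > 1: demand is elastic over this range.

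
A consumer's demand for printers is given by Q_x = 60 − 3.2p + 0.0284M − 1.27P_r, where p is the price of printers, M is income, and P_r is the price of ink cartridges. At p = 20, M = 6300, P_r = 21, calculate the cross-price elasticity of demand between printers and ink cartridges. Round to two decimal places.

First evaluate Q_x: 60 − 3.2(20) + 0.0284(6300) − 1.27(21) = 60 − 64 + 178.92 − 26.67 = 148.25.
∂Q_x/∂P_r = −1.27, so E_xy = -1.27·(21/148.25) ≈ -0.18.
E_xy < 0: the goods are complements.

-0.18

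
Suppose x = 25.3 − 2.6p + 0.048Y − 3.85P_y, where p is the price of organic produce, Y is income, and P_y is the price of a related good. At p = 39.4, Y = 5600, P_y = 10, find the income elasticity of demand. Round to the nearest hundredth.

1.76

Evaluating quantity at (p, Y, P_y) gives x = 25.3 − 2.6(39.4) + 0.048(5600) − 3.85(10) = 25.3 − 102.44 + 268.8 − 38.5 = 153.16.
∂x/∂Y = +0.048, so E_I = 0.048·(5600/153.16) ≈ 1.76.
E_I > 1: normal good (luxury).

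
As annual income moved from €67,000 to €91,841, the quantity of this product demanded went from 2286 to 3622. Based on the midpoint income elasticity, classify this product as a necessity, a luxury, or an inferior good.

%ΔQ = (3622 − 2286)/[(2286+3622)/2] = 1336/2954 ≈ 0.4523.
%ΔI = (91,841 − 67,000)/[(67,000+91,841)/2] = 24841/79420.5 ≈ 0.3128.
E_I = %ΔQ/%ΔI ≈ 1.446.
E_I > 1: normal good (luxury).

luxury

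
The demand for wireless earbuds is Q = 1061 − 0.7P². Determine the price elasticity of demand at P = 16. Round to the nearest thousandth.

-0.406

At P = 16, Q = 881.8.
dQ/dP = −2·0.7·P = −22.4.
Point elasticity E = (dQ/dP)·(P/Q) = -22.4 × 16/881.8 ≈ -0.406.
|E| < 1, so demand is inelastic at this price.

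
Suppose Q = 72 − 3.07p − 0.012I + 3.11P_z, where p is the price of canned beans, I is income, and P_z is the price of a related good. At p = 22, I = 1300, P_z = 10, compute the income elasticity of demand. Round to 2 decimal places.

Substituting, Q = 72 − 3.07(22) − 0.012(1300) + 3.11(10) = 72 − 67.54 − 15.6 + 31.1 = 19.96.
∂Q/∂I = −0.012, so E_I = -0.012·(1300/19.96) ≈ -0.78.
E_I < 0: inferior good.

-0.78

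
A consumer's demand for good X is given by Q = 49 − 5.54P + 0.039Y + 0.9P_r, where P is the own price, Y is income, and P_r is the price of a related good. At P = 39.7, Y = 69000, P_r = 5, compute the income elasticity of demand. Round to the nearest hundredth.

Evaluating quantity at (P, Y, P_r) gives Q = 49 − 5.54(39.7) + 0.039(69000) + 0.9(5) = 49 − 219.938 + 2691 + 4.5 = 2524.562.
∂Q/∂Y = +0.039, so E_I = 0.039·(69000/2524.562) ≈ 1.07.
E_I > 1: normal good (luxury).

1.07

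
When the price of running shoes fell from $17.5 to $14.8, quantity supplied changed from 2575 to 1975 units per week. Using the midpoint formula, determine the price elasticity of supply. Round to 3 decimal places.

%Δq = (1975 − 2575)/[(2575 + 1975)/2] = -600/2275 ≈ -0.2637.
%ΔP = (14.8 − 17.5)/[(17.5 + 14.8)/2] = -2.7/16.15 ≈ -0.1672.
Arc elasticity E = %Δq/%ΔP ≈ -0.2637/-0.1672 ≈ 1.578.
|E| > 1: supply is elastic over this range.

1.578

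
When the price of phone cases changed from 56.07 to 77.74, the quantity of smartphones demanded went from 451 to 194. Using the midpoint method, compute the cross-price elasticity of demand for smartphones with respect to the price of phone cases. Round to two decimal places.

-2.46

%ΔQ_x = (194 − 451)/[(451+194)/2] = -257/322.5 ≈ -0.7969.
%ΔP_y = (77.74 − 56.07)/[(56.07+77.74)/2] ≈ 0.3239.
E_xy = -0.7969/0.3239 ≈ -2.46.
E_xy < 0, so smartphones and phone cases are complements.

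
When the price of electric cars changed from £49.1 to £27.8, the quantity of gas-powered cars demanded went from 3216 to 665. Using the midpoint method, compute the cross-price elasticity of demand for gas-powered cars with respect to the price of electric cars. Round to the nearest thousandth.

%ΔQ_x = (665 − 3216)/[(3216+665)/2] = -2551/1940.5 ≈ -1.3146.
%ΔP_y = (27.8 − 49.1)/[(49.1+27.8)/2] ≈ -0.5540.
E_xy = -1.3146/-0.5540 ≈ 2.373.
E_xy > 0, so gas-powered cars and electric cars are substitutes.

2.373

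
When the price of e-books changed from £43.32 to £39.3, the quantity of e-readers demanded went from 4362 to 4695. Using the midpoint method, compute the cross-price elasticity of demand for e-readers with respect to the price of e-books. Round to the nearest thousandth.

-0.756

%ΔQ_x = (4695 − 4362)/[(4362+4695)/2] = 333/4528.5 ≈ 0.0735.
%ΔP_y = (39.3 − 43.32)/[(43.32+39.3)/2] ≈ -0.0973.
E_xy = 0.0735/-0.0973 ≈ -0.756.
E_xy < 0, so e-readers and e-books are complements.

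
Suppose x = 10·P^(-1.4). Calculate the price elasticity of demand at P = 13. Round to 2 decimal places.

-1.40

For a Cobb–Douglas (constant-elasticity) form x = A·P^α·…, the elasticity with respect to P equals the exponent α at every point.
Here the exponent on P is -1.4, so the price elasticity of demand is -1.40.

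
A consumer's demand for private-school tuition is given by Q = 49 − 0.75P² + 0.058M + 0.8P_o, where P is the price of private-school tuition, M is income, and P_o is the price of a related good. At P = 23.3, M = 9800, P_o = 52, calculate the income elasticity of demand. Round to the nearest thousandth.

2.257

First evaluate Q: 49 − 0.75(23.3)² + 0.058(9800) + 0.8(52) = 49 − 407.1675 + 568.4 + 41.6 = 251.8325.
∂Q/∂M = +0.058, so E_I = 0.058·(9800/251.8325) ≈ 2.257.
E_I > 1: normal good (luxury).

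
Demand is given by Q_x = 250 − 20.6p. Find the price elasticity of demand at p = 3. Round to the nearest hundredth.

-0.33

At p = 3, Q_x = 188.2.
dQ_x/dp = −20.6.
Point elasticity E = (dQ_x/dp)·(p/Q_x) = -20.6 × 3/188.2 ≈ -0.33.
|E| < 1, so demand is inelastic at this price.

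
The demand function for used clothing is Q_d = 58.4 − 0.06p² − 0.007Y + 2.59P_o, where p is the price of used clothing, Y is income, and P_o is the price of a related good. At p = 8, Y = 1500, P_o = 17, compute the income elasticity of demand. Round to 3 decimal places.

First evaluate Q_d: 58.4 − 0.06(8)² − 0.007(1500) + 2.59(17) = 58.4 − 3.84 − 10.5 + 44.03 = 88.09.
∂Q_d/∂Y = −0.007, so E_I = -0.007·(1500/88.09) ≈ -0.119.
E_I < 0: inferior good.

-0.119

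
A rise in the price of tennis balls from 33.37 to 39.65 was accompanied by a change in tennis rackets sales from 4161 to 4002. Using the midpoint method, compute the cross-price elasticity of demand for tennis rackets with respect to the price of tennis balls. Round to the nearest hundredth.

-0.23

%ΔQ_x = (4002 − 4161)/[(4161+4002)/2] = -159/4081.5 ≈ -0.0390.
%ΔP_y = (39.65 − 33.37)/[(33.37+39.65)/2] ≈ 0.1720.
E_xy = -0.0390/0.1720 ≈ -0.23.
E_xy < 0, so tennis rackets and tennis balls are complements.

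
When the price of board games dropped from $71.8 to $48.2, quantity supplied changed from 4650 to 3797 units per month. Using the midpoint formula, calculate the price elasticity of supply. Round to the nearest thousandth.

%ΔQ = (3797 − 4650)/[(4650 + 3797)/2] = -853/4223.5 ≈ -0.2020.
%ΔP = (48.2 − 71.8)/[(71.8 + 48.2)/2] = -23.6/60 ≈ -0.3933.
Arc elasticity E = %ΔQ/%ΔP ≈ -0.2020/-0.3933 ≈ 0.513.
|E| < 1: supply is inelastic over this range.

0.513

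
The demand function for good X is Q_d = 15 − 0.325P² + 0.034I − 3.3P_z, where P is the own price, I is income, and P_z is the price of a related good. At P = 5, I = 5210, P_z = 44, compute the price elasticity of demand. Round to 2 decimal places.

Evaluating quantity at (P, I, P_z) gives Q_d = 15 − 0.325(5)² + 0.034(5210) − 3.3(44) = 15 − 8.125 + 177.14 − 145.2 = 38.815.
∂Q_d/∂P = −2·0.325·P = -3.25, so E_p = -3.25·(5/38.815) ≈ -0.42.
|E_p| < 1: demand is inelastic.

-0.42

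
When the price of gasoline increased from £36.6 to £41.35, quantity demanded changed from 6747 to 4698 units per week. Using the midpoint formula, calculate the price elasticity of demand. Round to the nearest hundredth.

%ΔQ = (4698 − 6747)/[(6747 + 4698)/2] = -2049/5722.5 ≈ -0.3581.
%ΔP = (41.35 − 36.6)/[(36.6 + 41.35)/2] = 4.75/38.975 ≈ 0.1219.
Arc elasticity E = %ΔQ/%ΔP ≈ -0.3581/0.1219 ≈ -2.94.
|E| > 1: demand is elastic over this range.

-2.94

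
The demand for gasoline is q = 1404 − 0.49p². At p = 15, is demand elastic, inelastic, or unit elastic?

inelastic

At p = 15, q = 1293.75.
dq/dp = −2·0.49·p = −14.7.
Point elasticity E = (dq/dp)·(p/q) = -14.7 × 15/1293.75 ≈ -0.170.
|E| ≈ 0.170 < 1, so demand is inelastic.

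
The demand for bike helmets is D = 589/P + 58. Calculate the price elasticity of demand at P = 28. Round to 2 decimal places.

-0.27

At P = 28, D = 79.0357.
dD/dP = −589/P² = −0.7513.
Point elasticity E = (dD/dP)·(P/D) = -0.7513 × 28/79.0357 ≈ -0.27.
|E| < 1, so demand is inelastic at this price.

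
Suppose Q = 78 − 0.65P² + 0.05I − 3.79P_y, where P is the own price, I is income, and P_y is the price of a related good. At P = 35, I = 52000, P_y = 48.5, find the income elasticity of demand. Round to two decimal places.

1.53

Substituting, Q = 78 − 0.65(35)² + 0.05(52000) − 3.79(48.5) = 78 − 796.25 + 2600 − 183.815 = 1697.935.
∂Q/∂I = +0.05, so E_I = 0.05·(52000/1697.935) ≈ 1.53.
E_I > 1: normal good (luxury).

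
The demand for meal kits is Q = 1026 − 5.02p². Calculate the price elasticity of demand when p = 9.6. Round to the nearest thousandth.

At p = 9.6, Q = 563.3568.
dQ/dp = −2·5.02·p = −96.384.
Point elasticity E = (dQ/dp)·(p/Q) = -96.384 × 9.6/563.3568 ≈ -1.642.
|E| > 1, so demand is elastic at this price.

-1.642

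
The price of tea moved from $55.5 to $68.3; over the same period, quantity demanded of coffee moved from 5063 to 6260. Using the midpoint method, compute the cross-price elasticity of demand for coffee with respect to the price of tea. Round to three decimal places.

%ΔQ_x = (6260 − 5063)/[(5063+6260)/2] = 1197/5661.5 ≈ 0.2114.
%ΔP_y = (68.3 − 55.5)/[(55.5+68.3)/2] ≈ 0.2068.
E_xy = 0.2114/0.2068 ≈ 1.022.
E_xy > 0, so coffee and tea are substitutes.

1.022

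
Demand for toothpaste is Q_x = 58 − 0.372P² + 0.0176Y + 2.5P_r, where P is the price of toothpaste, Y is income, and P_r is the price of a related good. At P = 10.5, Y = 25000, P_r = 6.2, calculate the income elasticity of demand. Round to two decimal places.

0.93

Q_x = 58 − 0.372(10.5)² + 0.0176(25000) + 2.5(6.2) = 58 − 41.013 + 440 + 15.5 = 472.487.
∂Q_x/∂Y = +0.0176, so E_I = 0.0176·(25000/472.487) ≈ 0.93.
E_I ∈ (0,1): normal good (necessity).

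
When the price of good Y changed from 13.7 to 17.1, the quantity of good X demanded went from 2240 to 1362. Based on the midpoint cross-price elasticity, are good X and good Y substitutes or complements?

complements

%ΔQ_x = (1362 − 2240)/[(2240+1362)/2] = -878/1801 ≈ -0.4875.
%ΔP_y = (17.1 − 13.7)/[(13.7+17.1)/2] ≈ 0.2208.
E_xy = -0.4875/0.2208 ≈ -2.208.
E_xy < 0, so the goods are complements.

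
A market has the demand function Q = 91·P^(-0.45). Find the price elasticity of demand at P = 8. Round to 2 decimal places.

-0.45

For a Cobb–Douglas (constant-elasticity) form Q = A·P^α·…, the elasticity with respect to P equals the exponent α at every point.
Here the exponent on P is -0.45, so the price elasticity of demand is -0.45.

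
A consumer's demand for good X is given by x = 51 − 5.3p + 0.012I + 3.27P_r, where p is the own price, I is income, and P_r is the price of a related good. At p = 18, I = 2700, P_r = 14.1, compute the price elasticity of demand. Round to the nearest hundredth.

-2.80

Evaluating quantity at (p, I, P_r) gives x = 51 − 5.3(18) + 0.012(2700) + 3.27(14.1) = 51 − 95.4 + 32.4 + 46.107 = 34.107.
∂x/∂p = −5.3, so E_p = (−5.3)·(18/34.107) ≈ -2.80.
|E_p| > 1: demand is elastic.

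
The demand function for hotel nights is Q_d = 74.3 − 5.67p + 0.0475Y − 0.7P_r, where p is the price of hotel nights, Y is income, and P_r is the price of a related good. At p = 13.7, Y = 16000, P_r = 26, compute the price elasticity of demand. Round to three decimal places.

-0.105

Evaluating quantity at (p, Y, P_r) gives Q_d = 74.3 − 5.67(13.7) + 0.0475(16000) − 0.7(26) = 74.3 − 77.679 + 760 − 18.2 = 738.421.
∂Q_d/∂p = −5.67, so E_p = (−5.67)·(13.7/738.421) ≈ -0.105.
|E_p| < 1: demand is inelastic.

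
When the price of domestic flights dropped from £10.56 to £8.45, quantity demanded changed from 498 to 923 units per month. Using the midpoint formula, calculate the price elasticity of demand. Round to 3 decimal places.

%ΔQ = (923 − 498)/[(498 + 923)/2] = 425/710.5 ≈ 0.5982.
%Δp = (8.45 − 10.56)/[(10.56 + 8.45)/2] = -2.11/9.505 ≈ -0.2220.
Arc elasticity E = %ΔQ/%Δp ≈ 0.5982/-0.2220 ≈ -2.695.
|E| > 1: demand is elastic over this range.

-2.695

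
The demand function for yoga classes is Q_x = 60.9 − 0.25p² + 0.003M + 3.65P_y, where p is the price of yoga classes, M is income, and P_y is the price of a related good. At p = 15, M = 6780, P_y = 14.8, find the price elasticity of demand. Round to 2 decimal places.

At the given point, Q_x = 60.9 − 0.25(15)² + 0.003(6780) + 3.65(14.8) = 60.9 − 56.25 + 20.34 + 54.02 = 79.01.
∂Q_x/∂p = −2·0.25·p = -7.5, so E_p = -7.5·(15/79.01) ≈ -1.42.
|E_p| > 1: demand is elastic.

-1.42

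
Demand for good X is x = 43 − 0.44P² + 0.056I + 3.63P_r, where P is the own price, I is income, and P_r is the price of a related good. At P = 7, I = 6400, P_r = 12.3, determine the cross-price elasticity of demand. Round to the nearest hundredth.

0.11

First evaluate x: 43 − 0.44(7)² + 0.056(6400) + 3.63(12.3) = 43 − 21.56 + 358.4 + 44.649 = 424.489.
∂x/∂P_r = +3.63, so E_xy = 3.63·(12.3/424.489) ≈ 0.11.
E_xy > 0: the goods are substitutes.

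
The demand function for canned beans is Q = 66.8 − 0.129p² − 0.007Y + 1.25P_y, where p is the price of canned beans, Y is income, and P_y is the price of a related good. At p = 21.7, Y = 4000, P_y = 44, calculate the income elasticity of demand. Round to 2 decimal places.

First evaluate Q: 66.8 − 0.129(21.7)² − 0.007(4000) + 1.25(44) = 66.8 − 60.7448 − 28 + 55 = 33.0552.
∂Q/∂Y = −0.007, so E_I = -0.007·(4000/33.0552) ≈ -0.85.
E_I < 0: inferior good.

-0.85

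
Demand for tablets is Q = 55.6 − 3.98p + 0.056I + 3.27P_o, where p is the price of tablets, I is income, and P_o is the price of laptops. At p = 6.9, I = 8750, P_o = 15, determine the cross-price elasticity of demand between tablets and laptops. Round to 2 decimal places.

At the given point, Q = 55.6 − 3.98(6.9) + 0.056(8750) + 3.27(15) = 55.6 − 27.462 + 490 + 49.05 = 567.188.
∂Q/∂P_o = +3.27, so E_xy = 3.27·(15/567.188) ≈ 0.09.
E_xy > 0: the goods are substitutes.

0.09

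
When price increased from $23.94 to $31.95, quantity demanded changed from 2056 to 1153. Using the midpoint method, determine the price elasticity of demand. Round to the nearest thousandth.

-1.963

%ΔQ = (1153 − 2056)/[(2056 + 1153)/2] = -903/1604.5 ≈ -0.5628.
%Δp = (31.95 − 23.94)/[(23.94 + 31.95)/2] = 8.01/27.945 ≈ 0.2866.
Arc elasticity E = %ΔQ/%Δp ≈ -0.5628/0.2866 ≈ -1.963.
|E| > 1: demand is elastic over this range.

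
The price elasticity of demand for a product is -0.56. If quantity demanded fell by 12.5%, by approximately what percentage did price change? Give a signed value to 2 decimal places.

%ΔQ ≈ E × %ΔP ⇒ %ΔP = %ΔQ / E = (-12.5%)/(-0.56) ≈ 22.32%.

22.32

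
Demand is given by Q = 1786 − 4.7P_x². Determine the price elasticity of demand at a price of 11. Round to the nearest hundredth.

At P_x = 11, Q = 1217.3.
dQ/dP_x = −2·4.7·P_x = −103.4.
Point elasticity E = (dQ/dP_x)·(P_x/Q) = -103.4 × 11/1217.3 ≈ -0.93.
|E| < 1, so demand is inelastic at this price.

-0.93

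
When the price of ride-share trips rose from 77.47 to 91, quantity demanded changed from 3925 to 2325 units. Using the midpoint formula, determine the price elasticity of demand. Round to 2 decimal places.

%ΔQ = (2325 − 3925)/[(3925 + 2325)/2] = -1600/3125 ≈ -0.5120.
%Δp = (91 − 77.47)/[(77.47 + 91)/2] = 13.53/84.235 ≈ 0.1606.
Arc elasticity E = %ΔQ/%Δp ≈ -0.5120/0.1606 ≈ -3.19.
|E| > 1: demand is elastic over this range.

-3.19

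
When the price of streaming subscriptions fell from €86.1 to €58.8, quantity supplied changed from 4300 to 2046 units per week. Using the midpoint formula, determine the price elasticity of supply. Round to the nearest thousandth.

%Δq = (2046 − 4300)/[(4300 + 2046)/2] = -2254/3173 ≈ -0.7104.
%ΔP = (58.8 − 86.1)/[(86.1 + 58.8)/2] = -27.3/72.45 ≈ -0.3768.
Arc elasticity E = %Δq/%ΔP ≈ -0.7104/-0.3768 ≈ 1.885.
|E| > 1: supply is elastic over this range.

1.885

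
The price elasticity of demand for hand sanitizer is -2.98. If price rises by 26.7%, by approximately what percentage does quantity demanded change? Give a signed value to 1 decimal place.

%ΔQ ≈ E × %ΔP = (-2.98) × (26.7%) ≈ -79.6%.

-79.6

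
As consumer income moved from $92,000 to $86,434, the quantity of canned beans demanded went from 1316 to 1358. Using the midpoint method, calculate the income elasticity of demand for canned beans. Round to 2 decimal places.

-0.50

%ΔQ = (1358 − 1316)/[(1316+1358)/2] = 42/1337 ≈ 0.0314.
%ΔI = (86,434 − 92,000)/[(92,000+86,434)/2] = -5566/89217 ≈ -0.0624.
E_I = %ΔQ/%ΔI ≈ -0.50.
E_I < 0: inferior good.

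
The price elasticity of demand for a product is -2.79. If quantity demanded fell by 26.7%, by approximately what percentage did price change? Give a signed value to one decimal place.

9.6

%ΔQ ≈ E × %ΔP ⇒ %ΔP = %ΔQ / E = (-26.7%)/(-2.79) ≈ 9.6%.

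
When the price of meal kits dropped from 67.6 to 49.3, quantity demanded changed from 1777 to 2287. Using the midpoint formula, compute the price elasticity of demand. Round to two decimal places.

-0.80

%ΔQ = (2287 − 1777)/[(1777 + 2287)/2] = 510/2032 ≈ 0.2510.
%ΔP = (49.3 − 67.6)/[(67.6 + 49.3)/2] = -18.3/58.45 ≈ -0.3131.
Arc elasticity E = %ΔQ/%ΔP ≈ 0.2510/-0.3131 ≈ -0.80.
|E| < 1: demand is inelastic over this range.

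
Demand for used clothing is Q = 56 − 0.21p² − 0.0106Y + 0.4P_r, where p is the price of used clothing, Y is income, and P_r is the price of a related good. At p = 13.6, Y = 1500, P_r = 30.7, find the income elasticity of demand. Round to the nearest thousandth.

Q = 56 − 0.21(13.6)² − 0.0106(1500) + 0.4(30.7) = 56 − 38.8416 − 15.9 + 12.28 = 13.5384.
∂Q/∂Y = −0.0106, so E_I = -0.0106·(1500/13.5384) ≈ -1.174.
E_I < 0: inferior good.

-1.174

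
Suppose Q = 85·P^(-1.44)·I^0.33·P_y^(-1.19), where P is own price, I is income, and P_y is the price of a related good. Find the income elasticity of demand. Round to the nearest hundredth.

0.33

For a Cobb–Douglas (constant-elasticity) form Q = A·I^α·…, the elasticity with respect to I equals the exponent α at every point.
Here the exponent on I is 0.33, so the income elasticity of demand is 0.33.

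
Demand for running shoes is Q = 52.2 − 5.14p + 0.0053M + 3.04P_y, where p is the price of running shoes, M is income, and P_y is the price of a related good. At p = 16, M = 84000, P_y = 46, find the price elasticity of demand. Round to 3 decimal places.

-0.148

Evaluating quantity at (p, M, P_y) gives Q = 52.2 − 5.14(16) + 0.0053(84000) + 3.04(46) = 52.2 − 82.24 + 445.2 + 139.84 = 555.
∂Q/∂p = −5.14, so E_p = (−5.14)·(16/555) ≈ -0.148.
|E_p| < 1: demand is inelastic.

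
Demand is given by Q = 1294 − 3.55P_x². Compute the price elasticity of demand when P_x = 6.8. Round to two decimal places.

-0.29

At P_x = 6.8, Q = 1129.848.
dQ/dP_x = −2·3.55·P_x = −48.28.
Point elasticity E = (dQ/dP_x)·(P_x/Q) = -48.28 × 6.8/1129.848 ≈ -0.29.
|E| < 1, so demand is inelastic at this price.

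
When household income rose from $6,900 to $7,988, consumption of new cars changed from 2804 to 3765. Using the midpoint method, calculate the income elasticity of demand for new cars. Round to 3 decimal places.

%ΔQ = (3765 − 2804)/[(2804+3765)/2] = 961/3284.5 ≈ 0.2926.
%ΔI = (7,988 − 6,900)/[(6,900+7,988)/2] = 1088/7444 ≈ 0.1462.
E_I = %ΔQ/%ΔI ≈ 2.002.
E_I > 1: normal good (luxury).

2.002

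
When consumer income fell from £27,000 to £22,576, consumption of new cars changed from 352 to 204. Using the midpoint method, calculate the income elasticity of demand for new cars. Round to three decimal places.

2.983

%ΔQ = (204 − 352)/[(352+204)/2] = -148/278 ≈ -0.5324.
%ΔI = (22,576 − 27,000)/[(27,000+22,576)/2] = -4424/24788 ≈ -0.1785.
E_I = %ΔQ/%ΔI ≈ 2.983.
E_I > 1: normal good (luxury).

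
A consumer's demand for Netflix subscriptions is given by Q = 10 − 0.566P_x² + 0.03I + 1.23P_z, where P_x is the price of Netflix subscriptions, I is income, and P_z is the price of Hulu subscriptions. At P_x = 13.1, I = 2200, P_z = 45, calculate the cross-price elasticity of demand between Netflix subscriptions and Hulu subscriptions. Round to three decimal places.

First evaluate Q: 10 − 0.566(13.1)² + 0.03(2200) + 1.23(45) = 10 − 97.1313 + 66 + 55.35 = 34.2187.
∂Q/∂P_z = +1.23, so E_xy = 1.23·(45/34.2187) ≈ 1.618.
E_xy > 0: the goods are substitutes.

1.618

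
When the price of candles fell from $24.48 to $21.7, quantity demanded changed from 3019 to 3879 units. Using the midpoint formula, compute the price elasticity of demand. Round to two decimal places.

-2.07

%Δq = (3879 − 3019)/[(3019 + 3879)/2] = 860/3449 ≈ 0.2493.
%Δp = (21.7 − 24.48)/[(24.48 + 21.7)/2] = -2.78/23.09 ≈ -0.1204.
Arc elasticity E = %Δq/%Δp ≈ 0.2493/-0.1204 ≈ -2.07.
|E| > 1: demand is elastic over this range.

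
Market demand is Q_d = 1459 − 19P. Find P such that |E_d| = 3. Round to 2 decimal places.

Set −bP/(a − bP) = −3 ⇒ bP = 3(a − bP) ⇒ bP(1+3) = 3·a.
P = 3·1459/(19·4) ≈ 57.59.

57.59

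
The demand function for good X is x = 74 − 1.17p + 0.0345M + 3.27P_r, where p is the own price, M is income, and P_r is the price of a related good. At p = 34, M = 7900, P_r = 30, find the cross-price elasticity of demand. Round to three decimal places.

0.242

Substituting, x = 74 − 1.17(34) + 0.0345(7900) + 3.27(30) = 74 − 39.78 + 272.55 + 98.1 = 404.87.
∂x/∂P_r = +3.27, so E_xy = 3.27·(30/404.87) ≈ 0.242.
E_xy > 0: the goods are substitutes.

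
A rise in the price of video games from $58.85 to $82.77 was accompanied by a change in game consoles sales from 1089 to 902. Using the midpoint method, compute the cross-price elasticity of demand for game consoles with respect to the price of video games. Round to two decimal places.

%ΔQ_x = (902 − 1089)/[(1089+902)/2] = -187/995.5 ≈ -0.1878.
%ΔP_y = (82.77 − 58.85)/[(58.85+82.77)/2] ≈ 0.3378.
E_xy = -0.1878/0.3378 ≈ -0.56.
E_xy < 0, so game consoles and video games are complements.

-0.56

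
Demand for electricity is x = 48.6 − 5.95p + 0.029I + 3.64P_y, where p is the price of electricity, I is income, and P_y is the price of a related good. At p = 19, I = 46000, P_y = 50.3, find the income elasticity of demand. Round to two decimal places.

0.92

Substituting, x = 48.6 − 5.95(19) + 0.029(46000) + 3.64(50.3) = 48.6 − 113.05 + 1334 + 183.092 = 1452.642.
∂x/∂I = +0.029, so E_I = 0.029·(46000/1452.642) ≈ 0.92.
E_I ∈ (0,1): normal good (necessity).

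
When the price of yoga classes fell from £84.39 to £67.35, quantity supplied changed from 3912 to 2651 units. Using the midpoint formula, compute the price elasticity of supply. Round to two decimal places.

1.71

%ΔQ = (2651 − 3912)/[(3912 + 2651)/2] = -1261/3281.5 ≈ -0.3843.
%Δp = (67.35 − 84.39)/[(84.39 + 67.35)/2] = -17.04/75.87 ≈ -0.2246.
Arc elasticity E = %ΔQ/%Δp ≈ -0.3843/-0.2246 ≈ 1.71.
|E| > 1: supply is elastic over this range.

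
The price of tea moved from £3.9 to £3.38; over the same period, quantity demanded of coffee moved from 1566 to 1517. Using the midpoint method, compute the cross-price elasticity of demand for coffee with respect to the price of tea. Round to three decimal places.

0.223

%ΔQ_x = (1517 − 1566)/[(1566+1517)/2] = -49/1541.5 ≈ -0.0318.
%ΔP_y = (3.38 − 3.9)/[(3.9+3.38)/2] ≈ -0.1429.
E_xy = -0.0318/-0.1429 ≈ 0.223.
E_xy > 0, so coffee and tea are substitutes.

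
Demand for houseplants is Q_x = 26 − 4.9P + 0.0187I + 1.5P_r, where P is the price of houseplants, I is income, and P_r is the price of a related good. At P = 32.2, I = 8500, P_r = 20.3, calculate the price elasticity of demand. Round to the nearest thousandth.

At the given point, Q_x = 26 − 4.9(32.2) + 0.0187(8500) + 1.5(20.3) = 26 − 157.78 + 158.95 + 30.45 = 57.62.
∂Q_x/∂P = −4.9, so E_p = (−4.9)·(32.2/57.62) ≈ -2.738.
|E_p| > 1: demand is elastic.

-2.738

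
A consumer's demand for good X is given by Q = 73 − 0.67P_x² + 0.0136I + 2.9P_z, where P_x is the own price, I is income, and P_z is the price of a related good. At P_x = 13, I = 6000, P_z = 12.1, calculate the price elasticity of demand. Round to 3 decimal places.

At the given point, Q = 73 − 0.67(13)² + 0.0136(6000) + 2.9(12.1) = 73 − 113.23 + 81.6 + 35.09 = 76.46.
∂Q/∂P_x = −2·0.67·P_x = -17.42, so E_p = -17.42·(13/76.46) ≈ -2.962.
|E_p| > 1: demand is elastic.

-2.962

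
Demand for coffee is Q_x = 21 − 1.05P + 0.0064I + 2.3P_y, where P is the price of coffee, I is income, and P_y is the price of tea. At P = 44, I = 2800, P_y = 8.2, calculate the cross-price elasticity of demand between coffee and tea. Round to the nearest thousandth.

1.629

First evaluate Q_x: 21 − 1.05(44) + 0.0064(2800) + 2.3(8.2) = 21 − 46.2 + 17.92 + 18.86 = 11.58.
∂Q_x/∂P_y = +2.3, so E_xy = 2.3·(8.2/11.58) ≈ 1.629.
E_xy > 0: the goods are substitutes.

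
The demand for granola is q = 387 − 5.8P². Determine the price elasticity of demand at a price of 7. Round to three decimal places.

-5.529

At P = 7, q = 102.8.
dq/dP = −2·5.8·P = −81.2.
Point elasticity E = (dq/dP)·(P/q) = -81.2 × 7/102.8 ≈ -5.529.
|E| > 1, so demand is elastic at this price.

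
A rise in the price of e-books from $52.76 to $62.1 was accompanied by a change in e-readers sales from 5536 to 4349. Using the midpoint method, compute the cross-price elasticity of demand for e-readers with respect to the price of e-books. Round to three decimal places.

-1.477

%ΔQ_x = (4349 − 5536)/[(5536+4349)/2] = -1187/4942.5 ≈ -0.2402.
%ΔP_y = (62.1 − 52.76)/[(52.76+62.1)/2] ≈ 0.1626.
E_xy = -0.2402/0.1626 ≈ -1.477.
E_xy < 0, so e-readers and e-books are complements.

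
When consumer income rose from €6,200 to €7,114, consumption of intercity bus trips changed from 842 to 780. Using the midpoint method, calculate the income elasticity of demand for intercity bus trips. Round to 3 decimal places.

-0.557

%ΔQ = (780 − 842)/[(842+780)/2] = -62/811 ≈ -0.0764.
%ΔM = (7,114 − 6,200)/[(6,200+7,114)/2] = 914/6657 ≈ 0.1373.
E_I = %ΔQ/%ΔM ≈ -0.557.
E_I < 0: inferior good.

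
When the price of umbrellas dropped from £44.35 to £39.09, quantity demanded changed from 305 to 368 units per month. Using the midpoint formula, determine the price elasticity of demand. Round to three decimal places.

%Δq = (368 − 305)/[(305 + 368)/2] = 63/336.5 ≈ 0.1872.
%Δp = (39.09 − 44.35)/[(44.35 + 39.09)/2] = -5.26/41.72 ≈ -0.1261.
Arc elasticity E = %Δq/%Δp ≈ 0.1872/-0.1261 ≈ -1.485.
|E| > 1: demand is elastic over this range.

-1.485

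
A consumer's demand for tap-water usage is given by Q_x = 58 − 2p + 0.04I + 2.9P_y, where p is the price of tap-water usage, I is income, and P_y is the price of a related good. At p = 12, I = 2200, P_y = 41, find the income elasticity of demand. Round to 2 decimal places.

0.37

At the given point, Q_x = 58 − 2(12) + 0.04(2200) + 2.9(41) = 58 − 24 + 88 + 118.9 = 240.9.
∂Q_x/∂I = +0.04, so E_I = 0.04·(2200/240.9) ≈ 0.37.
E_I ∈ (0,1): normal good (necessity).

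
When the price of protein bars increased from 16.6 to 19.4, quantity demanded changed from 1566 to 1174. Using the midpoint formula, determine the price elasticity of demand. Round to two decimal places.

%ΔQ = (1174 − 1566)/[(1566 + 1174)/2] = -392/1370 ≈ -0.2861.
%ΔP = (19.4 − 16.6)/[(16.6 + 19.4)/2] = 2.8/18 ≈ 0.1556.
Arc elasticity E = %ΔQ/%ΔP ≈ -0.2861/0.1556 ≈ -1.84.
|E| > 1: demand is elastic over this range.

-1.84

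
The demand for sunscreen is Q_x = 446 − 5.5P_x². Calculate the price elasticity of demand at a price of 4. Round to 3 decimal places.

At P_x = 4, Q_x = 358.
dQ_x/dP_x = −2·5.5·P_x = −44.
Point elasticity E = (dQ_x/dP_x)·(P_x/Q_x) = -44 × 4/358 ≈ -0.492.
|E| < 1, so demand is inelastic at this price.

-0.492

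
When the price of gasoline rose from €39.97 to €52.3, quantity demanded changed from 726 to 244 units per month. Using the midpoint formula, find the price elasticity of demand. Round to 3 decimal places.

-3.719

%Δq = (244 − 726)/[(726 + 244)/2] = -482/485 ≈ -0.9938.
%ΔP = (52.3 − 39.97)/[(39.97 + 52.3)/2] = 12.33/46.135 ≈ 0.2673.
Arc elasticity E = %Δq/%ΔP ≈ -0.9938/0.2673 ≈ -3.719.
|E| > 1: demand is elastic over this range.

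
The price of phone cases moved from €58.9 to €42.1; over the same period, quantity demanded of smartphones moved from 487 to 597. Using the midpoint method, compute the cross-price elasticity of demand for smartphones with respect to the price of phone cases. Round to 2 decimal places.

-0.61

%ΔQ_x = (597 − 487)/[(487+597)/2] = 110/542 ≈ 0.2030.
%ΔP_y = (42.1 − 58.9)/[(58.9+42.1)/2] ≈ -0.3327.
E_xy = 0.2030/-0.3327 ≈ -0.61.
E_xy < 0, so smartphones and phone cases are complements.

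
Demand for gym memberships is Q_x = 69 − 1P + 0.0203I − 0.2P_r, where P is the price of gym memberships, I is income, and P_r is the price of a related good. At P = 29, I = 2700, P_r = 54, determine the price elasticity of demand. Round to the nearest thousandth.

Evaluating quantity at (P, I, P_r) gives Q_x = 69 − 1(29) + 0.0203(2700) − 0.2(54) = 69 − 29 + 54.81 − 10.8 = 84.01.
∂Q_x/∂P = −1, so E_p = (−1)·(29/84.01) ≈ -0.345.
|E_p| < 1: demand is inelastic.

-0.345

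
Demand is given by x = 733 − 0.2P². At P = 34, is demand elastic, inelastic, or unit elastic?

At P = 34, x = 501.8.
dx/dP = −2·0.2·P = −13.6.
Point elasticity E = (dx/dP)·(P/x) = -13.6 × 34/501.8 ≈ -0.921.
|E| ≈ 0.921 < 1, so demand is inelastic.

inelastic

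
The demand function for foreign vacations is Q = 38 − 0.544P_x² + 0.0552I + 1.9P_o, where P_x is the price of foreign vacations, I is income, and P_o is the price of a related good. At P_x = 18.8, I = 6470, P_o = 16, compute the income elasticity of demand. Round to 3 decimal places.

Q = 38 − 0.544(18.8)² + 0.0552(6470) + 1.9(16) = 38 − 192.2714 + 357.144 + 30.4 = 233.2726.
∂Q/∂I = +0.0552, so E_I = 0.0552·(6470/233.2726) ≈ 1.531.
E_I > 1: normal good (luxury).

1.531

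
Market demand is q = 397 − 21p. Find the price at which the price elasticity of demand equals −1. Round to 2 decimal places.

For linear demand q = a − bp, E = −bp/(a − bp). |E| = 1 ⇒ bp = a − bp ⇒ p = a/(2b).
p = 397/(2·21) ≈ 9.45.

9.45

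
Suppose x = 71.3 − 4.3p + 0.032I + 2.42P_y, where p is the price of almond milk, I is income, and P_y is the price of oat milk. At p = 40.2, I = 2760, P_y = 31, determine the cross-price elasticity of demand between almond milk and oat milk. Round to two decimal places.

1.21

Evaluating quantity at (p, I, P_y) gives x = 71.3 − 4.3(40.2) + 0.032(2760) + 2.42(31) = 71.3 − 172.86 + 88.32 + 75.02 = 61.78.
∂x/∂P_y = +2.42, so E_xy = 2.42·(31/61.78) ≈ 1.21.
E_xy > 0: the goods are substitutes.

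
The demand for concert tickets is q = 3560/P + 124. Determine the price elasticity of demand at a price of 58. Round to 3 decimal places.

-0.331

At P = 58, q = 185.3793.
dq/dP = −3560/P² = −1.0583.
Point elasticity E = (dq/dP)·(P/q) = -1.0583 × 58/185.3793 ≈ -0.331.
|E| < 1, so demand is inelastic at this price.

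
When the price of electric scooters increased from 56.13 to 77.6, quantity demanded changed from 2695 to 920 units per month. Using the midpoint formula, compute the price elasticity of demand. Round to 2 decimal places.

-3.06

%Δq = (920 − 2695)/[(2695 + 920)/2] = -1775/1807.5 ≈ -0.9820.
%ΔP = (77.6 − 56.13)/[(56.13 + 77.6)/2] = 21.47/66.865 ≈ 0.3211.
Arc elasticity E = %Δq/%ΔP ≈ -0.9820/0.3211 ≈ -3.06.
|E| > 1: demand is elastic over this range.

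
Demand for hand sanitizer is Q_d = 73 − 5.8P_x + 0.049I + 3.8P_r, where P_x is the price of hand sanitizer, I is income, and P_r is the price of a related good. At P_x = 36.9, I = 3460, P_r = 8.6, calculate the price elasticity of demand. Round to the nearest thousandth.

Evaluating quantity at (P_x, I, P_r) gives Q_d = 73 − 5.8(36.9) + 0.049(3460) + 3.8(8.6) = 73 − 214.02 + 169.54 + 32.68 = 61.2.
∂Q_d/∂P_x = −5.8, so E_p = (−5.8)·(36.9/61.2) ≈ -3.497.
|E_p| > 1: demand is elastic.

-3.497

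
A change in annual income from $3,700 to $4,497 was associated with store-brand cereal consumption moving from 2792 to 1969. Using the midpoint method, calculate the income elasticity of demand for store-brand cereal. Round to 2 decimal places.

-1.78

%ΔQ = (1969 − 2792)/[(2792+1969)/2] = -823/2380.5 ≈ -0.3457.
%ΔY = (4,497 − 3,700)/[(3,700+4,497)/2] = 797/4098.5 ≈ 0.1945.
E_I = %ΔQ/%ΔY ≈ -1.78.
E_I < 0: inferior good.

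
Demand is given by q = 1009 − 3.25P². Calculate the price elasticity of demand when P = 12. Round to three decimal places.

-1.730

At P = 12, q = 541.
dq/dP = −2·3.25·P = −78.
Point elasticity E = (dq/dP)·(P/q) = -78 × 12/541 ≈ -1.730.
|E| > 1, so demand is elastic at this price.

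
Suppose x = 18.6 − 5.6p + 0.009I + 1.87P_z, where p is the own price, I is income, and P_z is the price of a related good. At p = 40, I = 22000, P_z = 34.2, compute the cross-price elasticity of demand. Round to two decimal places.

Substituting, x = 18.6 − 5.6(40) + 0.009(22000) + 1.87(34.2) = 18.6 − 224 + 198 + 63.954 = 56.554.
∂x/∂P_z = +1.87, so E_xy = 1.87·(34.2/56.554) ≈ 1.13.
E_xy > 0: the goods are substitutes.

1.13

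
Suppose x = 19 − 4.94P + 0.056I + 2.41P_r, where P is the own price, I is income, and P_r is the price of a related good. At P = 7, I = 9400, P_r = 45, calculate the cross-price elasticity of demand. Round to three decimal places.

Evaluating quantity at (P, I, P_r) gives x = 19 − 4.94(7) + 0.056(9400) + 2.41(45) = 19 − 34.58 + 526.4 + 108.45 = 619.27.
∂x/∂P_r = +2.41, so E_xy = 2.41·(45/619.27) ≈ 0.175.
E_xy > 0: the goods are substitutes.

0.175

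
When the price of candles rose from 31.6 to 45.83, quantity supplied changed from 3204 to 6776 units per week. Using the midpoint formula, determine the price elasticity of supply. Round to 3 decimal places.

%Δq = (6776 − 3204)/[(3204 + 6776)/2] = 3572/4990 ≈ 0.7158.
%ΔP = (45.83 − 31.6)/[(31.6 + 45.83)/2] = 14.23/38.715 ≈ 0.3676.
Arc elasticity E = %Δq/%ΔP ≈ 0.7158/0.3676 ≈ 1.948.
|E| > 1: supply is elastic over this range.

1.948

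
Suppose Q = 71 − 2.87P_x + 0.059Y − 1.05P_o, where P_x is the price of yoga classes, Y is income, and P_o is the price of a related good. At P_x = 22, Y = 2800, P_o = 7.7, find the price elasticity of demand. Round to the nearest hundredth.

-0.38

Substituting, Q = 71 − 2.87(22) + 0.059(2800) − 1.05(7.7) = 71 − 63.14 + 165.2 − 8.085 = 164.975.
∂Q/∂P_x = −2.87, so E_p = (−2.87)·(22/164.975) ≈ -0.38.
|E_p| < 1: demand is inelastic.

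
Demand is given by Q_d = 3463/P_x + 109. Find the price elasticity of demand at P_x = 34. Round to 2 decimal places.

At P_x = 34, Q_d = 210.8529.
dQ_d/dP_x = −3463/P_x² = −2.9957.
Point elasticity E = (dQ_d/dP_x)·(P_x/Q_d) = -2.9957 × 34/210.8529 ≈ -0.48.
|E| < 1, so demand is inelastic at this price.

-0.48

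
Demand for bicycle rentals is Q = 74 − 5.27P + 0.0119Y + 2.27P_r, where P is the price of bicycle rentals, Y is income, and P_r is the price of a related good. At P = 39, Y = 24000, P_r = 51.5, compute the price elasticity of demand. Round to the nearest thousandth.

-0.758

Evaluating quantity at (P, Y, P_r) gives Q = 74 − 5.27(39) + 0.0119(24000) + 2.27(51.5) = 74 − 205.53 + 285.6 + 116.905 = 270.975.
∂Q/∂P = −5.27, so E_p = (−5.27)·(39/270.975) ≈ -0.758.
|E_p| < 1: demand is inelastic.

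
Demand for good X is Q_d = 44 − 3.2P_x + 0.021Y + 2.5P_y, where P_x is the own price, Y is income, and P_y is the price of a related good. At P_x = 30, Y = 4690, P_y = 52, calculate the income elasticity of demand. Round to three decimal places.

0.558

First evaluate Q_d: 44 − 3.2(30) + 0.021(4690) + 2.5(52) = 44 − 96 + 98.49 + 130 = 176.49.
∂Q_d/∂Y = +0.021, so E_I = 0.021·(4690/176.49) ≈ 0.558.
E_I ∈ (0,1): normal good (necessity).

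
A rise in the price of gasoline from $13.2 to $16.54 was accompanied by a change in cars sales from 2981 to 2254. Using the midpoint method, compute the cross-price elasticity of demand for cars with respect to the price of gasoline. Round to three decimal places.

%ΔQ_x = (2254 − 2981)/[(2981+2254)/2] = -727/2617.5 ≈ -0.2777.
%ΔP_y = (16.54 − 13.2)/[(13.2+16.54)/2] ≈ 0.2246.
E_xy = -0.2777/0.2246 ≈ -1.237.
E_xy < 0, so cars and gasoline are complements.

-1.237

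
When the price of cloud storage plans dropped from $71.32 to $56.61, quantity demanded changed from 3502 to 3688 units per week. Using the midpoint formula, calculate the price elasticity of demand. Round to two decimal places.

-0.22

%Δq = (3688 − 3502)/[(3502 + 3688)/2] = 186/3595 ≈ 0.0517.
%Δp = (56.61 − 71.32)/[(71.32 + 56.61)/2] = -14.71/63.965 ≈ -0.2300.
Arc elasticity E = %Δq/%Δp ≈ 0.0517/-0.2300 ≈ -0.22.
|E| < 1: demand is inelastic over this range.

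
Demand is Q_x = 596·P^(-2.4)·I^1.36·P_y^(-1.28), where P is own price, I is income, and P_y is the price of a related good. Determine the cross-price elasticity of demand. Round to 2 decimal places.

-1.28

For a Cobb–Douglas (constant-elasticity) form Q_x = A·P_y^α·…, the elasticity with respect to P_y equals the exponent α at every point.
Here the exponent on P_y is -1.28, so the cross-price elasticity of demand is -1.28.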